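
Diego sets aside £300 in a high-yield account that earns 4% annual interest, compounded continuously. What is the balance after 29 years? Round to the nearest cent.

A = P·e^(rt) = 300·e^(0.04·29) = 300·e^1.16.
e^1.16 ≈ 3.18993328, so A ≈ 956.9800.

£956.98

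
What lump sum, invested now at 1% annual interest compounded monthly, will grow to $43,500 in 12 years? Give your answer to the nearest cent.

Periodic rate = 1%/12 = 0.000833333; 144 periods.
P = 43,500/(1 + 0.01/12)^144 ≈ 43,500/1.1274405094 ≈ 38,582.9670.

$38,582.97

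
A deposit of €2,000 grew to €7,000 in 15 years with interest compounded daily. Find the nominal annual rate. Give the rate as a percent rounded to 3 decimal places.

8.353%

(1 + r/365)^5475 = 7,000/2,000 = 3.5.
1 + r/365 = 3.5^(1/5475) ≈ 1.000229, so r/365 ≈ 0.000228841.
r ≈ 365·0.000228841 = 8.35271%.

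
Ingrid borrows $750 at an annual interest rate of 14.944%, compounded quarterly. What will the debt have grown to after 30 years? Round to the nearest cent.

$61,178.81

Periodic rate = 14.944%/4 = 0.03736; periods = 4·30 = 120.
A = 750·(1 + 0.03736)^120 ≈ 750·81.571742656 ≈ 61,178.8070.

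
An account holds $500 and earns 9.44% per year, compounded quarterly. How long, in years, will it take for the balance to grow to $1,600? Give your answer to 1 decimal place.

12.5 years

(1 + 0.0236)^(4t) = 1,600/500 = 3.2.
4t·ln(1 + 0.0236) = ln(3.2); 4t = 1.1632/0.0233258 ≈ 49.8654.
t ≈ 12.4663 years.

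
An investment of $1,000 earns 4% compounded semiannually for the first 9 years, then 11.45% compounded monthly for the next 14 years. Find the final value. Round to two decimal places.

$7,041.69

After 9 years at 4%: 1,000 × 1.428246248 ≈ 1,428.2462.
Then 14 years at 11.45%: 1,428.2462 × 4.930304033 ≈ 7,041.6882.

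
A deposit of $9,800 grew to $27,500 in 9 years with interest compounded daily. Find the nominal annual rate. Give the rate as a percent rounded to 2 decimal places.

11.47%

(1 + r/365)^3285 = 27,500/9,800 = 2.80612.
1 + r/365 = 2.80612^(1/3285) ≈ 1.000314, so r/365 ≈ 0.000314145.
r ≈ 365·0.000314145 = 11.46629%.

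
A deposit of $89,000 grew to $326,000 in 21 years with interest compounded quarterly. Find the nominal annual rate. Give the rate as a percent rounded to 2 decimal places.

6.23%

The 84-period growth factor is 326,000/89,000 = 3.66292.
r/4 = 3.66292^(1/84) − 1 ≈ 0.0155755, so r ≈ 4·0.0155755 = 6.23022%.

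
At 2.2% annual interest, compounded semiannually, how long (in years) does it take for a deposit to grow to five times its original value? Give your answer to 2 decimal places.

(1 + 0.011)^(2t) = 5.
2t = ln 5 / ln(1 + 0.011) ≈ 1.6094/0.0109399 ≈ 147.1158.
t ≈ 73.5579.

73.56 years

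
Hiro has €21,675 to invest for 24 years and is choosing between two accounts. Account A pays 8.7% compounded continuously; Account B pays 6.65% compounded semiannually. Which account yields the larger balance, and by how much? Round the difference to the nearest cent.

Account A growth factor: e^(0.087·24) = e^2.088 ≈ 8.06876149303; balance ≈ 174,890.4054.
Account B growth factor: (1 + 0.03325)^48 ≈ 4.80684225009; balance ≈ 104,188.3058.
Account A is larger by 70,702.0996.

Account A, by €70,702.10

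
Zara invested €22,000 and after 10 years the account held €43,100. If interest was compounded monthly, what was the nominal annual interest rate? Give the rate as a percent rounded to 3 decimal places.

6.744%

The 120-period growth factor is 43,100/22,000 = 1.95909.
r/12 = 1.95909^(1/120) − 1 ≈ 0.00561974, so r ≈ 12·0.00561974 = 6.74368%.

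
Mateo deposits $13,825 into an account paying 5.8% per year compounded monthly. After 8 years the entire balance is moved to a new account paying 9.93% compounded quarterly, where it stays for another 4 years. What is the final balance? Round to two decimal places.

Phase 1: 13,825·(1 + 0.058/12)^96 ≈ 21,963.0350.
Phase 2: 21,963.0350·(1 + 0.024825)^16 ≈ 32,515.2976.

$32,515.30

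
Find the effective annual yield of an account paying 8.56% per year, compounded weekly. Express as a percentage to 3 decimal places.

8.929%

One year is 52 periods at 0.00164615 each: (1 + 0.00164615)^52 ≈ 1.089294.
EAR = 1.089294 − 1 ≈ 8.92938%.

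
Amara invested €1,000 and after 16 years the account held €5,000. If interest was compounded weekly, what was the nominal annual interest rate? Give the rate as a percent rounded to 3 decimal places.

The 832-period growth factor is 5,000/1,000 = 5.
r/52 = 5^(1/832) − 1 ≈ 0.00193629, so r ≈ 52·0.00193629 = 10.06872%.

10.069%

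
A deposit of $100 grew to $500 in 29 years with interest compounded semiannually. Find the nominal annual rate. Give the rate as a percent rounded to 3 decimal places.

(1 + r/2)^58 = 500/100 = 5.
1 + r/2 = 5^(1/58) ≈ 1.028138, so r/2 ≈ 0.0281375.
r ≈ 2·0.0281375 = 5.62750%.

5.628%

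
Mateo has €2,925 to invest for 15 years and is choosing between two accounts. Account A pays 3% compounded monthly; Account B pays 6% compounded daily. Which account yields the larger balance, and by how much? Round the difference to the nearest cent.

Account B, by €2,609.07

A: (1 + 0.0025)^180 ≈ 1.567431725, so 2,925 × 1.567431725 ≈ 4,584.7378.
B: (1 + 0.06/365)^5475 ≈ 2.459421195, so 2,925 × 2.459421195 ≈ 7,193.8070.
Difference ≈ 2,609.0692 in favor of B.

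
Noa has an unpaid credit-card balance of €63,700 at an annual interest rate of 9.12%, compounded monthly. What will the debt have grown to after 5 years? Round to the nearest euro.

€100,330

Periodic rate = 9.12%/12 = 0.0076; periods = 12·5 = 60.
A = 63,700·(1 + 0.0076)^60 ≈ 63,700·1.5750325359 ≈ 100,329.5725.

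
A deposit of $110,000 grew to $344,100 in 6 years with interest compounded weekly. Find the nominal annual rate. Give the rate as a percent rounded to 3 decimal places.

19.042%

The 312-period growth factor is 344,100/110,000 = 3.12818.
r/52 = 3.12818^(1/312) − 1 ≈ 0.00366198, so r ≈ 52·0.00366198 = 19.04231%.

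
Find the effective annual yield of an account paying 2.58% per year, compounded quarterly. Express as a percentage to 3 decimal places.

One year is 4 periods at 0.00645 each: (1 + 0.00645)^4 ≈ 1.026051.
EAR = 1.026051 − 1 ≈ 2.60507%.

2.605%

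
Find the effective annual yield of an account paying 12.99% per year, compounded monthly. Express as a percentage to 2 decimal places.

One year is 12 periods at 0.010825 each: (1 + 0.010825)^12 ≈ 1.13792.
EAR = 1.13792 − 1 ≈ 13.79199%.

13.79%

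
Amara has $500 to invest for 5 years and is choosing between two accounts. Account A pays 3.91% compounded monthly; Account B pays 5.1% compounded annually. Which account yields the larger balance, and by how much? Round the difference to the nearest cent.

Account A growth factor: (1 + 0.0391/12)^60 ≈ 1.21553242; balance ≈ 607.7662.
Account B growth factor: (1 + 0.051)^5 ≈ 1.28237068; balance ≈ 641.1853.
Account B is larger by 33.4191.

Account B, by $33.42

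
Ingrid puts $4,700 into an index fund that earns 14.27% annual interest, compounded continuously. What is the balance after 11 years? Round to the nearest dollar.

A = P·e^(rt) = 4,700·e^(0.1427·11) = 4,700·e^1.5697.
e^1.5697 ≈ 4.8052064156, so A ≈ 22,584.4702.

$22,584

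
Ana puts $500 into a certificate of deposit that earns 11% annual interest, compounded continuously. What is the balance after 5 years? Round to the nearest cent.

A = P·e^(rt) = 500·e^(0.11·5) = 500·e^0.55.
e^0.55 ≈ 1.73325302, so A ≈ 866.6265.

$866.63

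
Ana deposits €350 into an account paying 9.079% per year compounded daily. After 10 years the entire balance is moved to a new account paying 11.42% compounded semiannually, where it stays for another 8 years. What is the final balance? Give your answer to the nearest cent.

After 10 years at 9.079%: 350 × 2.478831063 ≈ 867.5909.
Then 8 years at 11.42%: 867.5909 × 2.431404215 ≈ 2,109.4641.

€2,109.46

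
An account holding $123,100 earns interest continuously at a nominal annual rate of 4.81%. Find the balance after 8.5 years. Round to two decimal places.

$185,276.08

A = P·e^(rt) = 123,100·e^(0.0481·8.5) = 123,100·e^0.40885.
e^0.40885 ≈ 1.50508594066, so A ≈ 185,276.0793.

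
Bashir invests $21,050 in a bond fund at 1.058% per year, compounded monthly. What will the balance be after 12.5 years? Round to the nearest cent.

Growth factor = (1 + 0.01058/12)^150 ≈ 1.1413271295.
A ≈ 21,050 × 1.1413271295 ≈ 24,024.9361.

$24,024.94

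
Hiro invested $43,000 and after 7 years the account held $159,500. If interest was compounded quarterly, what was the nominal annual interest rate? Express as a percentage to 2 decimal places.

19.17%

The 28-period growth factor is 159,500/43,000 = 3.7093.
r/4 = 3.7093^(1/28) − 1 ≈ 0.047929, so r ≈ 4·0.047929 = 19.17161%.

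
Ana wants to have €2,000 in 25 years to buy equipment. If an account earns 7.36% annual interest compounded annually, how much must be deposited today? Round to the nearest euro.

Growth factor = (1 + 0.0736)^25 ≈ 5.90286119.
P = 2,000/5.90286119 ≈ 338.8187.

€339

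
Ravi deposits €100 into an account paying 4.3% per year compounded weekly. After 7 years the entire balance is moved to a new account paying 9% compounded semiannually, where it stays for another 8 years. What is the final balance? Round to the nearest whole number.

€273

After 7 years at 4.3%: 100 × 1.35104128 ≈ 135.1041.
Then 8 years at 9%: 135.1041 × 2.02237015 ≈ 273.2306.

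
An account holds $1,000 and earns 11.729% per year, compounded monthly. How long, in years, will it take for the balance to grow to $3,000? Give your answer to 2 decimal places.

We need (1 + 0.00977417)^(12t) = 3, so 12t = ln 3 / ln 1.009774 ≈ 112.9480.
t ≈ 112.9480/12 = 9.4123 years.

9.41 years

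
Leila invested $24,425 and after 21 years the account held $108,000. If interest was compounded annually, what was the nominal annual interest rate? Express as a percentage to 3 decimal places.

7.335%

The 21-period growth factor is 108,000/24,425 = 4.4217.
r = 4.4217^(1/21) − 1 ≈ 0.0733524, i.e. 7.33524%.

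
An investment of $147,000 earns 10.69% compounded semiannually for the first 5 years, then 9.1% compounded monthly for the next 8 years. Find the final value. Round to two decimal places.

$511,010.97

After 5 years at 10.69%: 147,000 × 1.68321376754 ≈ 247,432.4238.
Then 8 years at 9.1%: 247,432.4238 × 2.06525466403 ≈ 511,010.9673.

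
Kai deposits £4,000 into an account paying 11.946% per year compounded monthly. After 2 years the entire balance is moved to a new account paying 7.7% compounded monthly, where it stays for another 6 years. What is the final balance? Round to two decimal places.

£8,041.03

After 2 years at 11.946%: 4,000 × 1.268377608 ≈ 5,073.5104.
Then 6 years at 7.7%: 5,073.5104 × 1.584904353 ≈ 8,041.0288.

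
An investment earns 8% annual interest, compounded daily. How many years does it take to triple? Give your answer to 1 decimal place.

(1 + 0.000219178)^(365t) = 3.
365t = ln 3 / ln(1 + 0.000219178) ≈ 1.0986/0.000219154 ≈ 5012.9679.
t ≈ 13.7342.

13.7 years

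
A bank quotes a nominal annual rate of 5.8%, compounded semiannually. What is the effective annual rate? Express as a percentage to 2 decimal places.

One year is 2 periods at 0.029 each: (1 + 0.029)^2 ≈ 1.058841.
EAR = 1.058841 − 1 ≈ 5.88410%.

5.88%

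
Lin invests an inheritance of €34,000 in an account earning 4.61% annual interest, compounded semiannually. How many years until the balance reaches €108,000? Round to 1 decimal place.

(1 + 0.02305)^(2t) = 108,000/34,000 = 3.1765.
2t·ln(1 + 0.02305) = ln(3.1765); 2t = 1.1558/0.0227884 ≈ 50.7176.
t ≈ 25.3588 years.

25.4 years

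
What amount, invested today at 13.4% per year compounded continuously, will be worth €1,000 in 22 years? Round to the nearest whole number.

€52

P = A·e^(−rt) = 1,000·e^(−2.948).
e^(−2.948) ≈ 0.0524444901, so P ≈ 52.4445.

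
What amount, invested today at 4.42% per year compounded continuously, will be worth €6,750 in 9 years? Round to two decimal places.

€4,534.63

P = A·e^(−rt) = 6,750·e^(−0.3978).
e^(−0.3978) ≈ 0.6717963735, so P ≈ 4,534.6255.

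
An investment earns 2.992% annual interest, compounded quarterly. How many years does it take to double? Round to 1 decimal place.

(1 + 0.00748)^(4t) = 2.
4t = ln 2 / ln(1 + 0.00748) ≈ 0.69315/0.00745216 ≈ 93.0129.
t ≈ 23.2532.

23.3 years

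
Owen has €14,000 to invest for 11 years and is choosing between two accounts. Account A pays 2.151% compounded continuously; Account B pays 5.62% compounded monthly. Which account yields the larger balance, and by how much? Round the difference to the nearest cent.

Account A growth factor: e^(0.02151·11) = e^0.23661 ≈ 1.2669469121; balance ≈ 17,737.2568.
Account B growth factor: (1 + 0.0562/12)^132 ≈ 1.852909091; balance ≈ 25,940.7273.
Account B is larger by 8,203.4705.

Account B, by €8,203.47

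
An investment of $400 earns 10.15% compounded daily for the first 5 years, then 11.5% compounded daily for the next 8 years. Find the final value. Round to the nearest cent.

$1,666.95

Phase 1: 400·(1 + 0.1015/365)^1825 ≈ 664.4064.
Phase 2: 664.4064·(1 + 0.115/365)^2920 ≈ 1,666.9470.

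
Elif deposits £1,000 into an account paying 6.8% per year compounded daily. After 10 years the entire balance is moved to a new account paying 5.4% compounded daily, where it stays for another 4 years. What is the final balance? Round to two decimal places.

After 10 years at 6.8%: 1,000 × 1.973752721 ≈ 1,973.7527.
Then 4 years at 5.4%: 1,973.7527 × 1.241082551 ≈ 2,449.5901.

£2,449.59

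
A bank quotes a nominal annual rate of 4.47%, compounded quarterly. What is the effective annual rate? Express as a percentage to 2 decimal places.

4.55%

One year is 4 periods at 0.011175 each: (1 + 0.011175)^4 ≈ 1.045455.
EAR = 1.045455 − 1 ≈ 4.54549%.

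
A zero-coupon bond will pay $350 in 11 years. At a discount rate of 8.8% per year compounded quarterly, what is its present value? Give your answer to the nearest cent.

$134.35

Growth factor = (1 + 0.022)^44 ≈ 2.60519008.
P = 350/2.60519008 ≈ 134.3472.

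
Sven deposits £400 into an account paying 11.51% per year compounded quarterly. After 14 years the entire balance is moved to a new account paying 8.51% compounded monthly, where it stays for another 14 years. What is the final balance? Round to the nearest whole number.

£6,421

After 14 years at 11.51%: 400 × 4.897139929 ≈ 1,958.8560.
Then 14 years at 8.51%: 1,958.8560 × 3.277875047 ≈ 6,420.8851.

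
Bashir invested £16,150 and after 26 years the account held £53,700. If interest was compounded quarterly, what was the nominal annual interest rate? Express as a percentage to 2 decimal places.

The 104-period growth factor is 53,700/16,150 = 3.32508.
r/4 = 3.32508^(1/104) − 1 ≈ 0.0116198, so r ≈ 4·0.0116198 = 4.64792%.

4.65%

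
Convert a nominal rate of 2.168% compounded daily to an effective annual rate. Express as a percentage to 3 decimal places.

2.192%

One year is 365 periods at 0.0000593973 each: (1 + 0.0000593973)^365 ≈ 1.021916.
EAR = 1.021916 − 1 ≈ 2.19161%.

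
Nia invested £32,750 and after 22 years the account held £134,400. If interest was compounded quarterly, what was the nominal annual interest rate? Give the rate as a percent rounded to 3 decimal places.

(1 + r/4)^88 = 134,400/32,750 = 4.10382.
1 + r/4 = 4.10382^(1/88) ≈ 1.016174, so r/4 ≈ 0.0161739.
r ≈ 4·0.0161739 = 6.46957%.

6.470%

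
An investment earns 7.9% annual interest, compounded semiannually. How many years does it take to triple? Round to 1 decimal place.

14.2 years

(1 + 0.0395)^(2t) = 3.
2t = ln 3 / ln(1 + 0.0395) ≈ 1.0986/0.0387398 ≈ 28.3587.
t ≈ 14.1794.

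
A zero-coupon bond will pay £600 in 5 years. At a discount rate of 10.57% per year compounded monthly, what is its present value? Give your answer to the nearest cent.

£354.51

Periodic rate = 10.57%/12 = 0.00880833; 60 periods.
P = 600/(1 + 0.1057/12)^60 ≈ 600/1.69246488 ≈ 354.5125.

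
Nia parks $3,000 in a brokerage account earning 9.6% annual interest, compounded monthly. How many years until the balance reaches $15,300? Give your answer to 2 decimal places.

17.04 years

We need (1 + 0.008)^(12t) = 5.1, so 12t = ln 5.1 / ln 1.008 ≈ 204.4686.
t ≈ 204.4686/12 = 17.0391 years.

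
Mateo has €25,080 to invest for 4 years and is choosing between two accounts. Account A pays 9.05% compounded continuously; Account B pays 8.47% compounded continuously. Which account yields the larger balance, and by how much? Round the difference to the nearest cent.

A: e^(0.0905·4) = e^0.362 ≈ 1.436198942, so 25,080 × 1.436198942 ≈ 36,019.8695.
B: e^(0.0847·4) = e^0.3388 ≈ 1.4032626646, so 25,080 × 1.4032626646 ≈ 35,193.8276.
Difference ≈ 826.0418 in favor of A.

Account A, by €826.04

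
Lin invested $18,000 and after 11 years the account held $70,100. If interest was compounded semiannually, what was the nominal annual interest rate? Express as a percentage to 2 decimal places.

(1 + r/2)^22 = 70,100/18,000 = 3.89444.
1 + r/2 = 3.89444^(1/22) ≈ 1.063747, so r/2 ≈ 0.0637472.
r ≈ 2·0.0637472 = 12.74944%.

12.75%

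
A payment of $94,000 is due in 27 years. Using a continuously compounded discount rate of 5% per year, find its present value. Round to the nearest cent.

$24,368.58

P = A·e^(−rt) = 94,000·e^(−1.35).
e^(−1.35) ≈ 0.25924026065, so P ≈ 24,368.5845.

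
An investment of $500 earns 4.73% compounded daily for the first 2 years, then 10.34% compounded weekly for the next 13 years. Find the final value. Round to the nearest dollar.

$2,105

After 2 years at 4.73%: 500 × 1.099212342 ≈ 549.6062.
Then 13 years at 10.34%: 549.6062 × 3.830001995 ≈ 2,104.9927.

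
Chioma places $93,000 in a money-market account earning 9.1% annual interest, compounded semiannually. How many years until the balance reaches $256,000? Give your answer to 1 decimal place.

We need (1 + 0.0455)^(2t) = 2.7527, so 2t = ln 2.7527 / ln 1.0455 ≈ 22.7570.
t ≈ 22.7570/2 = 11.3785 years.

11.4 years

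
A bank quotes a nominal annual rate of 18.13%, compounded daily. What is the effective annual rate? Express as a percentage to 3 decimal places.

19.872%

EAR = (1 + 18.13%/365)^365 − 1 = (1 + 0.000496712)^365 − 1.
(1 + 0.000496712)^365 ≈ 1.198721, so EAR ≈ 19.87208%.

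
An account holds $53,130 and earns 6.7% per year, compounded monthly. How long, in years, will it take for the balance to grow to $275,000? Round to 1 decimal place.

(1 + 0.00558333)^(12t) = 275,000/53,130 = 5.176.
12t·ln(1 + 0.00558333) = ln(5.176); 12t = 1.644/0.0055678 ≈ 295.2743.
t ≈ 24.6062 years.

24.6 years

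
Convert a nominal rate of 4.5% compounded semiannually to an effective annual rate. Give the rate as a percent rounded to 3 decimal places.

EAR = (1 + 4.5%/2)^2 − 1 = (1 + 0.0225)^2 − 1.
(1 + 0.0225)^2 ≈ 1.045506, so EAR ≈ 4.55062%.

4.551%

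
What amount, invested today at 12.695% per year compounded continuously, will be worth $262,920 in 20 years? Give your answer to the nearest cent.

P = A·e^(−rt) = 262,920·e^(−2.539).
e^(−2.539) ≈ 0.0789453056368, so P ≈ 20,756.2998.

$20,756.30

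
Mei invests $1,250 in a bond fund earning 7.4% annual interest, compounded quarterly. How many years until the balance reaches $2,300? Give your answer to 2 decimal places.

8.32 years

(1 + 0.0185)^(4t) = 2,300/1,250 = 1.84.
4t·ln(1 + 0.0185) = ln(1.84); 4t = 0.60977/0.018331 ≈ 33.2643.
t ≈ 8.3161 years.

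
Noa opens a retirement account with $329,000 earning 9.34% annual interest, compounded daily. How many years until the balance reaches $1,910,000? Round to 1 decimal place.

(1 + 0.00025589)^(365t) = 1,910,000/329,000 = 5.8055.
365t·ln(1 + 0.00025589) = ln(5.8055); 365t = 1.7588/0.000255858 ≈ 6874.1372.
t ≈ 18.8333 years.

18.8 years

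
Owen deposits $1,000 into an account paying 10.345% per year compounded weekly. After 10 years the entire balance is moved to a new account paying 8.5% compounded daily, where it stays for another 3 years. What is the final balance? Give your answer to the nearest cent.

$3,627.13

After 10 years at 10.345%: 1,000 × 2.810808976 ≈ 2,810.8090.
Then 3 years at 8.5%: 2,810.8090 × 1.290423311 ≈ 3,627.1334.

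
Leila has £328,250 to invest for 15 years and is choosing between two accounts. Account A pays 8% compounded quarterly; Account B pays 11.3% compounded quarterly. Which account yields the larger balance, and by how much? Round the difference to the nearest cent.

Account B, by £669,337.72

Account A growth factor: (1 + 0.02)^60 ≈ 3.281030788365; balance ≈ 1,076,998.3563.
Account B growth factor: (1 + 0.02825)^60 ≈ 5.320140366595; balance ≈ 1,746,336.0753.
Account B is larger by 669,337.7191.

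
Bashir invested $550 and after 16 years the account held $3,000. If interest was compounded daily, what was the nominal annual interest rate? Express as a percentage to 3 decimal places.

10.604%

(1 + r/365)^5840 = 3,000/550 = 5.45455.
1 + r/365 = 5.45455^(1/5840) ≈ 1.000291, so r/365 ≈ 0.00029053.
r ≈ 365·0.00029053 = 10.60435%.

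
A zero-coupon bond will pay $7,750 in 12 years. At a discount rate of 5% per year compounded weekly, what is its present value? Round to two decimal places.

$4,254.52

Growth factor = (1 + 0.05/52)^624 ≈ 1.821593602.
P = 7,750/1.821593602 ≈ 4,254.5165.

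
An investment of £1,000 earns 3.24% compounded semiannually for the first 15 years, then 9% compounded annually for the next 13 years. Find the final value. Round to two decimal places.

£4,965.01

Phase 1: 1,000·(1 + 0.0162)^30 ≈ 1,619.4805.
Phase 2: 1,619.4805·(1 + 0.09)^13 ≈ 4,965.0107.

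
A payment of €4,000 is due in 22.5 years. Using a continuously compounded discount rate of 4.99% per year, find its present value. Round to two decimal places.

€1,301.54

P = A·e^(−rt) = 4,000·e^(−1.12275).
e^(−1.12275) ≈ 0.3253837578, so P ≈ 1,301.5350.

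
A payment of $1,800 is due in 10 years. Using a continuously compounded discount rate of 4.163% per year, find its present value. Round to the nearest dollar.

$1,187

P = A·e^(−rt) = 1,800·e^(−0.4163).
e^(−0.4163) ≈ 0.6594823961, so P ≈ 1,187.0683.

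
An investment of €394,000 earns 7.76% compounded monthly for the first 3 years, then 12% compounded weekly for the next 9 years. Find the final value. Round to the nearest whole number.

After 3 years at 7.76%: 394,000 × 1.26118342884 ≈ 496,906.2710.
Then 9 years at 12%: 496,906.2710 × 2.941017941419 ≈ 1,461,410.2581.

€1,461,410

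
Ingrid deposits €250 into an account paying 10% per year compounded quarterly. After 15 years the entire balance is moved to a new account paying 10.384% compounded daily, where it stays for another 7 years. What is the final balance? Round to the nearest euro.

After 15 years at 10%: 250 × 4.399789749 ≈ 1,099.9474.
Then 7 years at 10.384%: 1,099.9474 × 2.06840261 ≈ 2,275.1342.

€2,275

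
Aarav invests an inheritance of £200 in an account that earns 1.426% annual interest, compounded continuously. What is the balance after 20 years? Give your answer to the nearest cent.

A = P·e^(rt) = 200·e^(0.01426·20) = 200·e^0.2852.
e^0.2852 ≈ 1.33002801, so A ≈ 266.0056.

£266.01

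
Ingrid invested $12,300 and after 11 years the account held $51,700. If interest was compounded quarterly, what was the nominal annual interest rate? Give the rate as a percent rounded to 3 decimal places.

(1 + r/4)^44 = 51,700/12,300 = 4.20325.
1 + r/4 = 4.20325^(1/44) ≈ 1.033171, so r/4 ≈ 0.0331714.
r ≈ 4·0.0331714 = 13.26858%.

13.269%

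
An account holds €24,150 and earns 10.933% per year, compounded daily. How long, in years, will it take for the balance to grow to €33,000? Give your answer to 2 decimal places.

2.86 years

(1 + 0.000299534)^(365t) = 33,000/24,150 = 1.3665.
365t·ln(1 + 0.000299534) = ln(1.3665); 365t = 0.31222/0.000299489 ≈ 1042.5183.
t ≈ 2.8562 years.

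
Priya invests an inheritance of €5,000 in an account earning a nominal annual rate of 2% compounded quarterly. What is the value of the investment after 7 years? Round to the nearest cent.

€5,749.36

Periodic rate = 2%/4 = 0.005; periods = 4·7 = 28.
A = 5,000·(1 + 0.005)^28 ≈ 5,000·1.14987261 ≈ 5,749.3630.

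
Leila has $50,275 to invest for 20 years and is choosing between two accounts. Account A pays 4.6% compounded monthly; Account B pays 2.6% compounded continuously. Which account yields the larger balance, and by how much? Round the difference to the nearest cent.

Account A, by $41,368.94

A: (1 + 0.046/12)^240 ≈ 2.50488082874, so 50,275 × 2.50488082874 ≈ 125,932.8837.
B: e^(0.026·20) = e^0.52 ≈ 1.6820276497, so 50,275 × 1.6820276497 ≈ 84,563.9401.
Difference ≈ 41,368.9436 in favor of A.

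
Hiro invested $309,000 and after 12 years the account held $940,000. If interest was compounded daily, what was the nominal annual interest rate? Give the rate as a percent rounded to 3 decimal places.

9.272%

(1 + r/365)^4380 = 940,000/309,000 = 3.04207.
1 + r/365 = 3.04207^(1/4380) ≈ 1.000254, so r/365 ≈ 0.000254037.
r ≈ 365·0.000254037 = 9.27233%.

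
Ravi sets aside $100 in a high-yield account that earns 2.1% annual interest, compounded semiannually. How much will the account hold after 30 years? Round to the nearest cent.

$187.15

Periodic rate = 2.1%/2 = 0.0105; periods = 2·30 = 60.
A = 100·(1 + 0.0105)^60 ≈ 100·1.87145363 ≈ 187.1454.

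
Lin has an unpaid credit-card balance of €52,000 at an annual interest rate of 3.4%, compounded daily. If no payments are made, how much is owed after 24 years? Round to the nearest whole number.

Periodic rate = 3.4%/365 = 0.0000931507; periods = 365·24 = 8760.
A = 52,000·(1 + 0.034/365)^8760 ≈ 52,000·2.261350038 ≈ 117,590.2020.

€117,590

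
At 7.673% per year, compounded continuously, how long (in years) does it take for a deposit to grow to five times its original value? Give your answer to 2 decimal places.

e^(0.07673t) = 5, so 0.07673t = ln 5 ≈ 1.6094.
t ≈ 1.6094/0.07673 ≈ 20.9753.

20.98 years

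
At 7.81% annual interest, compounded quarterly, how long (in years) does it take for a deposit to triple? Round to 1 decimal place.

(1 + 0.019525)^(4t) = 3.
4t = ln 3 / ln(1 + 0.019525) ≈ 1.0986/0.0193368 ≈ 56.8145.
t ≈ 14.2036.

14.2 years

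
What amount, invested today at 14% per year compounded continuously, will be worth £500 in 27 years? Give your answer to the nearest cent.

£11.41

P = A·e^(−rt) = 500·e^(−3.78).
e^(−3.78) ≈ 0.0228226914, so P ≈ 11.4113.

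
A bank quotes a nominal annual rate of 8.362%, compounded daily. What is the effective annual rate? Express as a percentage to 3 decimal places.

8.721%

EAR = (1 + 8.362%/365)^365 − 1 = (1 + 0.000229096)^365 − 1.
(1 + 0.000229096)^365 ≈ 1.087205, so EAR ≈ 8.72053%.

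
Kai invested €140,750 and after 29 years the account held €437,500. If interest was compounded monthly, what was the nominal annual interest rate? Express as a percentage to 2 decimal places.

The 348-period growth factor is 437,500/140,750 = 3.10835.
r/12 = 3.10835^(1/348) − 1 ≈ 0.0032642, so r ≈ 12·0.0032642 = 3.91704%.

3.92%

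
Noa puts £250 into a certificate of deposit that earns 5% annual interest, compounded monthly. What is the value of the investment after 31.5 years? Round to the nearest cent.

£1,203.74

Periodic rate = 5%/12 = 0.00416667; periods = 12·31.5 = 378.
A = 250·(1 + 0.05/12)^378 ≈ 250·4.814960474 ≈ 1,203.7401.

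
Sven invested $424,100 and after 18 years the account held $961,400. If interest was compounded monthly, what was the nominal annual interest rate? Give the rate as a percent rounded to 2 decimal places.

4.56%

(1 + r/12)^216 = 961,400/424,100 = 2.26692.
1 + r/12 = 2.26692^(1/216) ≈ 1.003796, so r/12 ≈ 0.00379617.
r ≈ 12·0.00379617 = 4.55541%.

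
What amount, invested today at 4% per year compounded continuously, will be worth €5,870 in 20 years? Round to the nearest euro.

€2,638

P = A·e^(−rt) = 5,870·e^(−0.8).
e^(−0.8) ≈ 0.4493289641, so P ≈ 2,637.5610.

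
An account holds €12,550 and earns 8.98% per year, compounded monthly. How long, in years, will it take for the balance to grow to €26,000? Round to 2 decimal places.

8.14 years

We need (1 + 0.00748333)^(12t) = 2.0717, so 12t = ln 2.0717 / ln 1.007483 ≈ 97.6968.
t ≈ 97.6968/12 = 8.1414 years.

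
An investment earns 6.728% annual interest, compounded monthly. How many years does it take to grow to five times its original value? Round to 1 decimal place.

(1 + 0.00560667)^(12t) = 5.
12t = ln 5 / ln(1 + 0.00560667) ≈ 1.6094/0.00559101 ≈ 287.8619.
t ≈ 23.9885.

24.0 years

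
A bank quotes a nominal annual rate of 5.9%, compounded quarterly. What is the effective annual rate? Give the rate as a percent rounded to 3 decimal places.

6.032%

EAR = (1 + 5.9%/4)^4 − 1 = (1 + 0.01475)^4 − 1.
(1 + 0.01475)^4 ≈ 1.060318, so EAR ≈ 6.03183%.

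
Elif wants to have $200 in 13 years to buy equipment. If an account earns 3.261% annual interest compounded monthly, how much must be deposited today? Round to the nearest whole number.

$131

Growth factor = (1 + 0.0027175)^156 ≈ 1.52707635.
P = 200/1.52707635 ≈ 130.9692.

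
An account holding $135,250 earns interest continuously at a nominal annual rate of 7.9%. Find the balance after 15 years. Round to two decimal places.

A = P·e^(rt) = 135,250·e^(0.079·15) = 135,250·e^1.185.
e^1.185 ≈ 3.27068682147, so A ≈ 442,360.3926.

$442,360.39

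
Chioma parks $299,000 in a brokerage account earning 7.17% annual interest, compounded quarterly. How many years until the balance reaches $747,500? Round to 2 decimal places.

We need (1 + 0.017925)^(4t) = 2.5, so 4t = ln 2.5 / ln 1.017925 ≈ 51.5748.
t ≈ 51.5748/4 = 12.8937 years.

12.89 years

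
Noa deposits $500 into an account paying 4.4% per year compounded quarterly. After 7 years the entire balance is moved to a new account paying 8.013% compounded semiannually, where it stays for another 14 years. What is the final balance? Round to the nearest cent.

After 7 years at 4.4%: 500 × 1.35841465 ≈ 679.2073.
Then 14 years at 8.013%: 679.2073 × 3.00395548 ≈ 2,040.3086.

$2,040.31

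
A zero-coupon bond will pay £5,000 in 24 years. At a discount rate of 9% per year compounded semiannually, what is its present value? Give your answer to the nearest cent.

£604.49

Periodic rate = 9%/2 = 0.045; 48 periods.
P = 5,000/(1 + 0.045)^48 ≈ 5,000/8.271455573 ≈ 604.4885.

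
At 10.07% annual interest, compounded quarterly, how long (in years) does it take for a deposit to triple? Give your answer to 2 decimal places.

11.05 years

(1 + 0.025175)^(4t) = 3.
4t = ln 3 / ln(1 + 0.025175) ≈ 1.0986/0.0248633 ≈ 44.1860.
t ≈ 11.0465.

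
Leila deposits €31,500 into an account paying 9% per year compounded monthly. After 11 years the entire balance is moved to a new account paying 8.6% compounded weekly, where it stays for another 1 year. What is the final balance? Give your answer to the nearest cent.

After 11 years at 9%: 31,500 × 2.6813112807 ≈ 84,461.3053.
Then 1 years at 8.6%: 84,461.3053 × 1.0897289144 ≈ 92,039.9266.

€92,039.93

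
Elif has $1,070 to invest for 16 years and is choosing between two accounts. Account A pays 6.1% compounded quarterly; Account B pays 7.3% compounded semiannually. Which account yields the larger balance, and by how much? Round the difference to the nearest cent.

Account B, by $551.04

A: (1 + 0.01525)^64 ≈ 2.63434034, so 1,070 × 2.63434034 ≈ 2,818.7442.
B: (1 + 0.0365)^32 ≈ 3.149327357, so 1,070 × 3.149327357 ≈ 3,369.7803.
Difference ≈ 551.0361 in favor of B.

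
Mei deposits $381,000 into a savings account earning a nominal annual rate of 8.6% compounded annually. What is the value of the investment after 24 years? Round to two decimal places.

$2,759,565.98

Annual rate = 8.6% = 0.086; years = 24.
A = 381,000·(1 + 0.086)^24 ≈ 381,000·7.242955318568 ≈ 2,759,565.9764.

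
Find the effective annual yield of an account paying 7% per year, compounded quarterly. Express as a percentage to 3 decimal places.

7.186%

One year is 4 periods at 0.0175 each: (1 + 0.0175)^4 ≈ 1.071859.
EAR = 1.071859 − 1 ≈ 7.18590%.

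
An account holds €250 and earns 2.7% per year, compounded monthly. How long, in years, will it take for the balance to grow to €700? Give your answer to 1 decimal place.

38.2 years

(1 + 0.00225)^(12t) = 700/250 = 2.8.
12t·ln(1 + 0.00225) = ln(2.8); 12t = 1.0296/0.00224747 ≈ 458.1232.
t ≈ 38.1769 years.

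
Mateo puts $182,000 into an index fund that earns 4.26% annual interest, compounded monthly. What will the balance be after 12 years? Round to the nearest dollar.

Periodic rate = 4.26%/12 = 0.00355; periods = 12·12 = 144.
A = 182,000·(1 + 0.00355)^144 ≈ 182,000·1.66578213147 ≈ 303,172.3479.

$303,172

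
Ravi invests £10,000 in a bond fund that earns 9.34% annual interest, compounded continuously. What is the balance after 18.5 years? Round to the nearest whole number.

£56,288

A = P·e^(rt) = 10,000·e^(0.0934·18.5) = 10,000·e^1.7279.
e^1.7279 ≈ 5.6288209642, so A ≈ 56,288.2096.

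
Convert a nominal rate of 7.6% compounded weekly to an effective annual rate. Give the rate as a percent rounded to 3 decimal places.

7.890%

EAR = (1 + 7.6%/52)^52 − 1 = (1 + 0.00146154)^52 − 1.
(1 + 0.00146154)^52 ≈ 1.078903, so EAR ≈ 7.89027%.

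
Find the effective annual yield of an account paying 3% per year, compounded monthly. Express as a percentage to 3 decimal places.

One year is 12 periods at 0.0025 each: (1 + 0.0025)^12 ≈ 1.030416.
EAR = 1.030416 − 1 ≈ 3.04160%.

3.042%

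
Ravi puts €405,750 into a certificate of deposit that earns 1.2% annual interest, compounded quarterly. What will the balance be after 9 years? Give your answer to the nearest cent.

€451,951.80

Periodic rate = 1.2%/4 = 0.003; periods = 4·9 = 36.
A = 405,750·(1 + 0.003)^36 ≈ 405,750·1.11386764435 ≈ 451,951.7967.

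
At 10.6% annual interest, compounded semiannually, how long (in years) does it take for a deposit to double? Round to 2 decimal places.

(1 + 0.053)^(2t) = 2.
2t = ln 2 / ln(1 + 0.053) ≈ 0.69315/0.0516432 ≈ 13.4218.
t ≈ 6.7109.

6.71 years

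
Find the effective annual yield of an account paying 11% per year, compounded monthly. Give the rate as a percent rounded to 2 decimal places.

11.57%

One year is 12 periods at 0.00916667 each: (1 + 0.00916667)^12 ≈ 1.115719.
EAR = 1.115719 − 1 ≈ 11.57188%.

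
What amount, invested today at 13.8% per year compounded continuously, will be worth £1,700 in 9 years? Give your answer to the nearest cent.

P = A·e^(−rt) = 1,700·e^(−1.242).
e^(−1.242) ≈ 0.2888060279, so P ≈ 490.9702.

£490.97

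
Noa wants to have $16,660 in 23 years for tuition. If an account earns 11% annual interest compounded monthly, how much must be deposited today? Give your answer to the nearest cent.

Growth factor = (1 + 0.11/12)^276 ≈ 12.40965187.
P = 16,660/12.40965187 ≈ 1,342.5034.

$1,342.50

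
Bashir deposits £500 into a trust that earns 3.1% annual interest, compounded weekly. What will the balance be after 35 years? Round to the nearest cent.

£1,479.24

Periodic rate = 3.1%/52 = 0.000596154; periods = 52·35 = 1820.
A = 500·(1 + 0.031/52)^1820 ≈ 500·2.958483231 ≈ 1,479.2416.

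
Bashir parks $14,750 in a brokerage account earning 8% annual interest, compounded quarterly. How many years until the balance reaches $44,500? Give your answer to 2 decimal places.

13.94 years

(1 + 0.02)^(4t) = 44,500/14,750 = 3.0169.
4t·ln(1 + 0.02) = ln(3.0169); 4t = 1.1042/0.0198026 ≈ 55.7626.
t ≈ 13.9407 years.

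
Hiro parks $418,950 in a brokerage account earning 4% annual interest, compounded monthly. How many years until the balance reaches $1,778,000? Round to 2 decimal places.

36.20 years

We need (1 + 0.00333333)^(12t) = 4.2439, so 12t = ln 4.2439 / ln 1.003333 ≈ 434.3702.
t ≈ 434.3702/12 = 36.1975 years.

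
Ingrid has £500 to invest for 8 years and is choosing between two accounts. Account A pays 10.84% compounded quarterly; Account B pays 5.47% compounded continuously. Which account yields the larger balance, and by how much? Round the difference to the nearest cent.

Account A, by £401.97

A: (1 + 0.0271)^32 ≈ 2.352920941, so 500 × 2.352920941 ≈ 1,176.4605.
B: e^(0.0547·8) = e^0.4376 ≈ 1.54898519, so 500 × 1.54898519 ≈ 774.4926.
Difference ≈ 401.9679 in favor of A.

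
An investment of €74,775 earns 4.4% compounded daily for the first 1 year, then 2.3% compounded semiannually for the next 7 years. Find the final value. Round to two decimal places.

After 1 years at 4.4%: 74,775 × 1.0449795838 ≈ 78,138.3484.
Then 7 years at 2.3%: 78,138.3484 × 1.1736062658 ≈ 91,703.6553.

€91,703.66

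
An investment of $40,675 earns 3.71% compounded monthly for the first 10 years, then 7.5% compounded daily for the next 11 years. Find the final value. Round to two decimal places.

$134,418.30

After 10 years at 3.71%: 40,675 × 1.44835390721 ≈ 58,911.7952.
Then 11 years at 7.5%: 58,911.7952 × 2.28168738718 ≈ 134,418.3000.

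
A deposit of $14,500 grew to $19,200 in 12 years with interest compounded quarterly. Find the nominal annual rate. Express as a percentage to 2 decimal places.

The 48-period growth factor is 19,200/14,500 = 1.32414.
r/4 = 1.32414^(1/48) − 1 ≈ 0.00586634, so r ≈ 4·0.00586634 = 2.34654%.

2.35%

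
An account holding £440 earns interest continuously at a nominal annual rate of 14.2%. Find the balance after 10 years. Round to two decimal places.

£1,820.33

A = P·e^(rt) = 440·e^(0.142·10) = 440·e^1.42.
e^1.42 ≈ 4.13712044, so A ≈ 1,820.3330.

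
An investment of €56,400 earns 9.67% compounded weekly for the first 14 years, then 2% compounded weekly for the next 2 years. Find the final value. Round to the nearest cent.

Phase 1: 56,400·(1 + 0.0967/52)^728 ≈ 218,112.7091.
Phase 2: 218,112.7091·(1 + 0.02/52)^104 ≈ 227,012.3118.

€227,012.31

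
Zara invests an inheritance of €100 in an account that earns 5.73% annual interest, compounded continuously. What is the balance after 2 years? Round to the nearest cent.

A = P·e^(rt) = 100·e^(0.0573·2) = 100·e^0.1146.
e^0.1146 ≈ 1.12142478, so A ≈ 112.1425.

€112.14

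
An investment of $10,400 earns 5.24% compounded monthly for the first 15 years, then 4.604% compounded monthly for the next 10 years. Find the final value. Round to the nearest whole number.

After 15 years at 5.24%: 10,400 × 2.1908484293 ≈ 22,784.8237.
Then 10 years at 4.604%: 22,784.8237 × 1.5833123108 ≈ 36,075.4918.

$36,075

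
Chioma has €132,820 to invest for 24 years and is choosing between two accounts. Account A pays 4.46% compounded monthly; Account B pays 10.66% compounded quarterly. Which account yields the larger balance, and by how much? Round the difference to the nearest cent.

A: (1 + 0.0446/12)^288 ≈ 2.9107644812, so 132,820 × 2.9107644812 ≈ 386,607.7384.
B: (1 + 0.02665)^96 ≈ 12.48968550728, so 132,820 × 12.48968550728 ≈ 1,658,880.0291.
Difference ≈ 1,272,272.2907 in favor of B.

Account B, by €1,272,272.29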